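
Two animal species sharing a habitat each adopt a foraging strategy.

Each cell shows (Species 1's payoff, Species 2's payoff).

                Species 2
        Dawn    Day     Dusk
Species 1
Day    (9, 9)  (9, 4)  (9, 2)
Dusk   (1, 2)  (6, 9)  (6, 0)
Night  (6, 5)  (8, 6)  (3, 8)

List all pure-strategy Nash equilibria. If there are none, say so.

For each player, find the best response to each opponent profile; mutual best responses are the pure NE.
Species 1 against Dawn: payoffs 9, 1, 6 → best response Day.
Species 1 against Day: payoffs 9, 6, 8 → best response Day.
Species 1 against Dusk: payoffs 9, 6, 3 → best response Day.
Species 2 against Day: payoffs 9, 4, 2 → best response Dawn.
Species 2 against Dusk: payoffs 2, 9, 0 → best response Day.
Species 2 against Night: payoffs 5, 6, 8 → best response Dusk.
Mutual best responses: (Day, Dawn).

The unique pure-strategy Nash equilibrium is (Day, Dawn).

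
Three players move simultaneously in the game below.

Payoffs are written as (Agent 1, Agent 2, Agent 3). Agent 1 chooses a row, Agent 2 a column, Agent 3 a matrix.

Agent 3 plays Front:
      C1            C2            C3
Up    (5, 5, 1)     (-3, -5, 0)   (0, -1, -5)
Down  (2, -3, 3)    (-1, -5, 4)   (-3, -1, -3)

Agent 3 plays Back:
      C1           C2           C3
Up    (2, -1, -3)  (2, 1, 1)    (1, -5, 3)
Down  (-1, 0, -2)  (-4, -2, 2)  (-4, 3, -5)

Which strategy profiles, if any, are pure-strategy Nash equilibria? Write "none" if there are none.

(Up, C1, Front), (Up, C2, Back)

For each player, find the best response to each opponent profile; mutual best responses are the pure NE.
Agent 1 against (C1, Front): payoffs 5, 2 → best response Up.
Agent 1 against (C1, Back): payoffs 2, -1 → best response Up.
Agent 1 against (C2, Front): payoffs -3, -1 → best response Down.
Agent 1 against (C2, Back): payoffs 2, -4 → best response Up.
Agent 1 against (C3, Front): payoffs 0, -3 → best response Up.
Agent 1 against (C3, Back): payoffs 1, -4 → best response Up.
Agent 2 against (Up, Front): payoffs 5, -5, -1 → best response C1.
Agent 2 against (Up, Back): payoffs -1, 1, -5 → best response C2.
Agent 2 against (Down, Front): payoffs -3, -5, -1 → best response C3.
Agent 2 against (Down, Back): payoffs 0, -2, 3 → best response C3.
Agent 3 against (Up, C1): payoffs 1, -3 → best response Front.
Agent 3 against (Up, C2): payoffs 0, 1 → best response Back.
Agent 3 against (Up, C3): payoffs -5, 3 → best response Back.
Agent 3 against (Down, C1): payoffs 3, -2 → best response Front.
Agent 3 against (Down, C2): payoffs 4, 2 → best response Front.
Agent 3 against (Down, C3): payoffs -3, -5 → best response Front.
Mutual best responses: (Up, C1, Front); (Up, C2, Back).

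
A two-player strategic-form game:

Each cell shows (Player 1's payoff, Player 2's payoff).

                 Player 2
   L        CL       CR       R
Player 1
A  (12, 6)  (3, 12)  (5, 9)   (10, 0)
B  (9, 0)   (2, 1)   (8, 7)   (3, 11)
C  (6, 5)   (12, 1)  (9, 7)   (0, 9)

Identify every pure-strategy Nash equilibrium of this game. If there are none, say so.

(A, L): Player 2 can switch to CL (6 → 12). Not NE.
(A, CL): Player 1 can switch to C (3 → 12). Not NE.
(A, CR): Player 1 can switch to B (5 → 8). Not NE.
(A, R): Player 2 can switch to L (0 → 6). Not NE.
(B, L): Player 1 can switch to A (9 → 12). Not NE.
(B, CL): Player 1 can switch to A (2 → 3). Not NE.
(The remaining 6 profiles each have a profitable deviation by the same check.)

This game has no pure Nash equilibrium.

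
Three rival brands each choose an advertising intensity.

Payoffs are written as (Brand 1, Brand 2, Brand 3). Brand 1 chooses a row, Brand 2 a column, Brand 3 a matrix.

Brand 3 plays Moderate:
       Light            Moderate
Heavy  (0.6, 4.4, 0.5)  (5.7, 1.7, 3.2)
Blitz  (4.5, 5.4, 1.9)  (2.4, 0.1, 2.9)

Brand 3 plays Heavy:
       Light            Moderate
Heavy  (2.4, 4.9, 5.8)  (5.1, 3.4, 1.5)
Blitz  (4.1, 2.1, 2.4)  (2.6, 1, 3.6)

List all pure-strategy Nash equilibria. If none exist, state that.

(Blitz, Light, Heavy)

Brand 1 against (Light, Moderate): payoffs 0.6, 4.5 → best response Blitz.
Brand 1 against (Light, Heavy): payoffs 2.4, 4.1 → best response Blitz.
Brand 1 against (Moderate, Moderate): payoffs 5.7, 2.4 → best response Heavy.
Brand 1 against (Moderate, Heavy): payoffs 5.1, 2.6 → best response Heavy.
Brand 2 against (Heavy, Moderate): payoffs 4.4, 1.7 → best response Light.
Brand 2 against (Heavy, Heavy): payoffs 4.9, 3.4 → best response Light.
Brand 2 against (Blitz, Moderate): payoffs 5.4, 0.1 → best response Light.
Brand 2 against (Blitz, Heavy): payoffs 2.1, 1 → best response Light.
Brand 3 against (Heavy, Light): payoffs 0.5, 5.8 → best response Heavy.
Brand 3 against (Heavy, Moderate): payoffs 3.2, 1.5 → best response Moderate.
Brand 3 against (Blitz, Light): payoffs 1.9, 2.4 → best response Heavy.
Brand 3 against (Blitz, Moderate): payoffs 2.9, 3.6 → best response Heavy.
Mutual best responses: (Blitz, Light, Heavy).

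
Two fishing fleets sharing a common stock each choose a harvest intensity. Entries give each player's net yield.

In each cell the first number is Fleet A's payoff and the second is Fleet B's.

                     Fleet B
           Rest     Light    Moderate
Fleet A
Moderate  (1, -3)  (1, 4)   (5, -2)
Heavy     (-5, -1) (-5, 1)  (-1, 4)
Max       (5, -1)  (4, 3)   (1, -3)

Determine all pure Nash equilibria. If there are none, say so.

(Max, Light)

(Moderate, Rest): Fleet A can switch to Max (1 → 5). Not NE.
(Moderate, Light): Fleet A can switch to Max (1 → 4). Not NE.
(Moderate, Moderate): Fleet B can switch to Light (-2 → 4). Not NE.
(Heavy, Rest): Fleet A can switch to Moderate (-5 → 1). Not NE.
(Heavy, Light): Fleet A can switch to Moderate (-5 → 1). Not NE.
(Heavy, Moderate): Fleet A can switch to Moderate (-1 → 5). Not NE.
(Max, Rest): Fleet B can switch to Light (-1 → 3). Not NE.
(Max, Light): Fleet A gets 4, best alternative 1; Fleet B gets 3, best alternative -1. No profitable deviation — NE.
(Max, Moderate): Fleet A can switch to Moderate (1 → 5). Not NE.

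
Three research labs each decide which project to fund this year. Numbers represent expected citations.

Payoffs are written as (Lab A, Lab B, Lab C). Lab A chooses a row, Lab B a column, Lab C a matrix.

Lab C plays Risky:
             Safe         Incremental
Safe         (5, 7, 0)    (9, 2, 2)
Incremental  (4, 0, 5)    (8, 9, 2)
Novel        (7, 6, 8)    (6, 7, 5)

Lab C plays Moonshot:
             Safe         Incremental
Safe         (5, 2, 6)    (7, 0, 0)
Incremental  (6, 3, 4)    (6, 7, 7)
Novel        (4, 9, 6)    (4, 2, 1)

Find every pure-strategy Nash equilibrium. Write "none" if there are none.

(Safe, Safe, Risky): Lab A can switch to Novel (5 → 7). Not NE.
(Safe, Safe, Moonshot): Lab A can switch to Incremental (5 → 6). Not NE.
(Safe, Incremental, Risky): Lab B can switch to Safe (2 → 7). Not NE.
(Safe, Incremental, Moonshot): Lab B can switch to Safe (0 → 2). Not NE.
(Incremental, Safe, Risky): Lab A can switch to Safe (4 → 5). Not NE.
(Incremental, Safe, Moonshot): Lab B can switch to Incremental (3 → 7). Not NE.
(Incremental, Incremental, Risky): Lab A can switch to Safe (8 → 9). Not NE.
(Incremental, Incremental, Moonshot): Lab A can switch to Safe (6 → 7). Not NE.
(Novel, Safe, Risky): Lab B can switch to Incremental (6 → 7). Not NE.
(Novel, Safe, Moonshot): Lab A can switch to Safe (4 → 5). Not NE.
(The remaining 2 profiles each have a profitable deviation by the same check.)

No pure-strategy Nash equilibrium.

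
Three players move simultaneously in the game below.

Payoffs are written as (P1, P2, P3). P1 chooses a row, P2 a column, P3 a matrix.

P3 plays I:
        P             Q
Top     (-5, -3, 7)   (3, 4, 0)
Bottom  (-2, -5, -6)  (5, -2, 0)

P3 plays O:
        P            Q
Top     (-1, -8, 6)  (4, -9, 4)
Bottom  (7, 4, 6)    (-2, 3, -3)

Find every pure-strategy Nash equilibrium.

(Bottom, P, O) and (Bottom, Q, I)

(Top, P, I): P1 can switch to Bottom (-5 → -2). Not NE.
(Top, P, O): P1 can switch to Bottom (-1 → 7). Not NE.
(Top, Q, I): P1 can switch to Bottom (3 → 5). Not NE.
(Top, Q, O): P2 can switch to P (-9 → -8). Not NE.
(Bottom, P, I): P2 can switch to Q (-5 → -2). Not NE.
(Bottom, P, O): P1 gets 7, best alternative -1; P2 gets 4, best alternative 3; P3 gets 6, best alternative -6. No profitable deviation — NE.
(Bottom, Q, I): P1 gets 5, best alternative 3; P2 gets -2, best alternative -5; P3 gets 0, best alternative -3. No profitable deviation — NE.
(Bottom, Q, O): P1 can switch to Top (-2 → 4). Not NE.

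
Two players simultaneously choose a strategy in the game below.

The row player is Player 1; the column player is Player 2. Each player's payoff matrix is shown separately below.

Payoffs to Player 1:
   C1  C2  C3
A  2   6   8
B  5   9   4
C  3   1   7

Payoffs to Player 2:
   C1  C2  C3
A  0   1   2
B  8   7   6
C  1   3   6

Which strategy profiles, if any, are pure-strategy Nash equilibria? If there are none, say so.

The pure Nash equilibria are (A, C3), (B, C1).

Player 1 against C1: payoffs 2, 5, 3 → best response B.
Player 1 against C2: payoffs 6, 9, 1 → best response B.
Player 1 against C3: payoffs 8, 4, 7 → best response A.
Player 2 against A: payoffs 0, 1, 2 → best response C3.
Player 2 against B: payoffs 8, 7, 6 → best response C1.
Player 2 against C: payoffs 1, 3, 6 → best response C3.
Mutual best responses: (A, C3); (B, C1).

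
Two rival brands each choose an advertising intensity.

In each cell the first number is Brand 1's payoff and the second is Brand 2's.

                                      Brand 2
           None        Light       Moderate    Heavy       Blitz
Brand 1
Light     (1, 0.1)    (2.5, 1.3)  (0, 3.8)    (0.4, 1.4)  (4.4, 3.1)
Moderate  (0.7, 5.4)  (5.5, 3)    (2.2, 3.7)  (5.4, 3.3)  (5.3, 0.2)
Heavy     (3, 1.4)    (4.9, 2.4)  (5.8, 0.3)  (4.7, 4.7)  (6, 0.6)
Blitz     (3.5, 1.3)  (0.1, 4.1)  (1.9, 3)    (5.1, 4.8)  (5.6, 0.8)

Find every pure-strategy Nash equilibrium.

(Light, None): Brand 1 can switch to Heavy (1 → 3). Not NE.
(Light, Light): Brand 1 can switch to Moderate (2.5 → 5.5). Not NE.
(Light, Moderate): Brand 1 can switch to Moderate (0 → 2.2). Not NE.
(Light, Heavy): Brand 1 can switch to Moderate (0.4 → 5.4). Not NE.
(Light, Blitz): Brand 1 can switch to Moderate (4.4 → 5.3). Not NE.
(Moderate, None): Brand 1 can switch to Light (0.7 → 1). Not NE.
(Moderate, Light): Brand 2 can switch to None (3 → 5.4). Not NE.
(Moderate, Moderate): Brand 1 can switch to Heavy (2.2 → 5.8). Not NE.
(Moderate, Heavy): Brand 2 can switch to None (3.3 → 5.4). Not NE.
(Moderate, Blitz): Brand 1 can switch to Heavy (5.3 → 6). Not NE.
(The remaining 10 profiles each have a profitable deviation by the same check.)

This game has no pure Nash equilibrium.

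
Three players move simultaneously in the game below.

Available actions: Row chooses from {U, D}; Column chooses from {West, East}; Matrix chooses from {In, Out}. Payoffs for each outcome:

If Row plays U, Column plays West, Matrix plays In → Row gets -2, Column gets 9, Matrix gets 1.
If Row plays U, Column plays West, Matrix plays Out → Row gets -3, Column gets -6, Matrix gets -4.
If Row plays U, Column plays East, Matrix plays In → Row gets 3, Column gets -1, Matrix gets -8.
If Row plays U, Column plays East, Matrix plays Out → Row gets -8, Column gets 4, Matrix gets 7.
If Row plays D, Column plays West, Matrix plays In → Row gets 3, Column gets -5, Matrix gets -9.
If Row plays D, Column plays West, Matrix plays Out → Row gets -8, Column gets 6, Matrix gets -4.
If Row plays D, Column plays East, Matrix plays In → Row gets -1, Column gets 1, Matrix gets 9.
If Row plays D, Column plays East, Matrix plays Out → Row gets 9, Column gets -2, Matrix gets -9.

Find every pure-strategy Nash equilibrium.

This game has no pure Nash equilibrium.

Row against (West, In): payoffs -2, 3 → best response D.
Row against (West, Out): payoffs -3, -8 → best response U.
Row against (East, In): payoffs 3, -1 → best response U.
Row against (East, Out): payoffs -8, 9 → best response D.
Column against (U, In): payoffs 9, -1 → best response West.
Column against (U, Out): payoffs -6, 4 → best response East.
Column against (D, In): payoffs -5, 1 → best response East.
Column against (D, Out): payoffs 6, -2 → best response West.
Matrix against (U, West): payoffs 1, -4 → best response In.
Matrix against (U, East): payoffs -8, 7 → best response Out.
Matrix against (D, West): payoffs -9, -4 → best response Out.
Matrix against (D, East): payoffs 9, -9 → best response In.
No profile is a mutual best response for all players.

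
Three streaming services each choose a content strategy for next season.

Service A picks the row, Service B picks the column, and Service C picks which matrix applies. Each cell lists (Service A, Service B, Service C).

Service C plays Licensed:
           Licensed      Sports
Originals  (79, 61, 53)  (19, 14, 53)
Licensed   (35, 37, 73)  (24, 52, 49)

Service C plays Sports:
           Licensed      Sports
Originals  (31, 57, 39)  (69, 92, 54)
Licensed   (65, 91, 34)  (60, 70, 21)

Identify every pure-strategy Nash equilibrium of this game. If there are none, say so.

Service A against (Licensed, Licensed): payoffs 79, 35 → best response Originals.
Service A against (Licensed, Sports): payoffs 31, 65 → best response Licensed.
Service A against (Sports, Licensed): payoffs 19, 24 → best response Licensed.
Service A against (Sports, Sports): payoffs 69, 60 → best response Originals.
Service B against (Originals, Licensed): payoffs 61, 14 → best response Licensed.
Service B against (Originals, Sports): payoffs 57, 92 → best response Sports.
Service B against (Licensed, Licensed): payoffs 37, 52 → best response Sports.
Service B against (Licensed, Sports): payoffs 91, 70 → best response Licensed.
Service C against (Originals, Licensed): payoffs 53, 39 → best response Licensed.
Service C against (Originals, Sports): payoffs 53, 54 → best response Sports.
Service C against (Licensed, Licensed): payoffs 73, 34 → best response Licensed.
Service C against (Licensed, Sports): payoffs 49, 21 → best response Licensed.
Mutual best responses: (Originals, Licensed, Licensed); (Originals, Sports, Sports); (Licensed, Sports, Licensed).

Pure-strategy Nash equilibria: (Originals, Licensed, Licensed) and (Originals, Sports, Sports) and (Licensed, Sports, Licensed)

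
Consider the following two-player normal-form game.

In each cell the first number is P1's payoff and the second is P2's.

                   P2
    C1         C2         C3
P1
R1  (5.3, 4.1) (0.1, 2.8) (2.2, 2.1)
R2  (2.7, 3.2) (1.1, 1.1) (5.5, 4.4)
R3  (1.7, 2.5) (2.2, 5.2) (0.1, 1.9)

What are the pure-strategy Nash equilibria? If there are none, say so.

(R1, C1): P1 gets 5.3, best alternative 2.7; P2 gets 4.1, best alternative 2.8. No profitable deviation — NE.
(R1, C2): P1 can switch to R2 (0.1 → 1.1). Not NE.
(R1, C3): P1 can switch to R2 (2.2 → 5.5). Not NE.
(R2, C1): P1 can switch to R1 (2.7 → 5.3). Not NE.
(R2, C2): P1 can switch to R3 (1.1 → 2.2). Not NE.
(R2, C3): P1 gets 5.5, best alternative 2.2; P2 gets 4.4, best alternative 3.2. No profitable deviation — NE.
(R3, C1): P1 can switch to R1 (1.7 → 5.3). Not NE.
(R3, C2): P1 gets 2.2, best alternative 1.1; P2 gets 5.2, best alternative 2.5. No profitable deviation — NE.
(R3, C3): P1 can switch to R1 (0.1 → 2.2). Not NE.

Pure-strategy Nash equilibria: (R1, C1), (R2, C3), (R3, C2)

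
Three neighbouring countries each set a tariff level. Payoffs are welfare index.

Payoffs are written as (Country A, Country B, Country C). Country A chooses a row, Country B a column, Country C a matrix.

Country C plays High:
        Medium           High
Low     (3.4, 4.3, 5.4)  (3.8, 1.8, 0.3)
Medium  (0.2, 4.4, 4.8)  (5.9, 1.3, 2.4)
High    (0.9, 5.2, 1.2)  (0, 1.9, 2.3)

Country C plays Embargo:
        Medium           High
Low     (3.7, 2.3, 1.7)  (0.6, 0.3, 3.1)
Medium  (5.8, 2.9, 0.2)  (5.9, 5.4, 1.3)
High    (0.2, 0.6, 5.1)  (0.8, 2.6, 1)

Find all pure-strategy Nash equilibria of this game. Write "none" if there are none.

(Low, Medium, High): Country A gets 3.4, best alternative 0.9; Country B gets 4.3, best alternative 1.8; Country C gets 5.4, best alternative 1.7. No profitable deviation — NE.
(Low, Medium, Embargo): Country A can switch to Medium (3.7 → 5.8). Not NE.
(Low, High, High): Country A can switch to Medium (3.8 → 5.9). Not NE.
(Low, High, Embargo): Country A can switch to Medium (0.6 → 5.9). Not NE.
(Medium, Medium, High): Country A can switch to Low (0.2 → 3.4). Not NE.
(Medium, Medium, Embargo): Country B can switch to High (2.9 → 5.4). Not NE.
(Medium, High, High): Country B can switch to Medium (1.3 → 4.4). Not NE.
(Medium, High, Embargo): Country C can switch to High (1.3 → 2.4). Not NE.
(High, Medium, High): Country A can switch to Low (0.9 → 3.4). Not NE.
(High, Medium, Embargo): Country A can switch to Low (0.2 → 3.7). Not NE.
(High, High, High): Country A can switch to Low (0 → 3.8). Not NE.
(High, High, Embargo): Country A can switch to Medium (0.8 → 5.9). Not NE.

(Low, Medium, High)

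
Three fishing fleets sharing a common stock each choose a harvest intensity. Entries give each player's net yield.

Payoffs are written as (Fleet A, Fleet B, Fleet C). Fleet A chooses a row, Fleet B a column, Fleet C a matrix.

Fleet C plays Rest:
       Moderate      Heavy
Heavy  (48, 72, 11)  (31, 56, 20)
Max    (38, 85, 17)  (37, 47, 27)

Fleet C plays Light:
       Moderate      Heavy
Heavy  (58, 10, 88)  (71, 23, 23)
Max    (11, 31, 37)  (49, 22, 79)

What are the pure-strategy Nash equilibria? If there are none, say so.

Fleet A against (Moderate, Rest): payoffs 48, 38 → best response Heavy.
Fleet A against (Moderate, Light): payoffs 58, 11 → best response Heavy.
Fleet A against (Heavy, Rest): payoffs 31, 37 → best response Max.
Fleet A against (Heavy, Light): payoffs 71, 49 → best response Heavy.
Fleet B against (Heavy, Rest): payoffs 72, 56 → best response Moderate.
Fleet B against (Heavy, Light): payoffs 10, 23 → best response Heavy.
Fleet B against (Max, Rest): payoffs 85, 47 → best response Moderate.
Fleet B against (Max, Light): payoffs 31, 22 → best response Moderate.
Fleet C against (Heavy, Moderate): payoffs 11, 88 → best response Light.
Fleet C against (Heavy, Heavy): payoffs 20, 23 → best response Light.
Fleet C against (Max, Moderate): payoffs 17, 37 → best response Light.
Fleet C against (Max, Heavy): payoffs 27, 79 → best response Light.
Mutual best responses: (Heavy, Heavy, Light).

Pure NE: (Heavy, Heavy, Light)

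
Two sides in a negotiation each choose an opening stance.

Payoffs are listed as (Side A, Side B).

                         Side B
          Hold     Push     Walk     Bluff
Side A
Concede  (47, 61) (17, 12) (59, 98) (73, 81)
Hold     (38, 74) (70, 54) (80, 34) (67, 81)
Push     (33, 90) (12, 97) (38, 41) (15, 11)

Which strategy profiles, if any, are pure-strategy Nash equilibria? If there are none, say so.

No pure-strategy Nash equilibrium.

Mark each player's best response to every combination of opponents' strategies; a profile where every player is best-responding is a pure Nash equilibrium.
Side A against Hold: payoffs 47, 38, 33 → best response Concede.
Side A against Push: payoffs 17, 70, 12 → best response Hold.
Side A against Walk: payoffs 59, 80, 38 → best response Hold.
Side A against Bluff: payoffs 73, 67, 15 → best response Concede.
Side B against Concede: payoffs 61, 12, 98, 81 → best response Walk.
Side B against Hold: payoffs 74, 54, 34, 81 → best response Bluff.
Side B against Push: payoffs 90, 97, 41, 11 → best response Push.
No profile is a mutual best response for all players.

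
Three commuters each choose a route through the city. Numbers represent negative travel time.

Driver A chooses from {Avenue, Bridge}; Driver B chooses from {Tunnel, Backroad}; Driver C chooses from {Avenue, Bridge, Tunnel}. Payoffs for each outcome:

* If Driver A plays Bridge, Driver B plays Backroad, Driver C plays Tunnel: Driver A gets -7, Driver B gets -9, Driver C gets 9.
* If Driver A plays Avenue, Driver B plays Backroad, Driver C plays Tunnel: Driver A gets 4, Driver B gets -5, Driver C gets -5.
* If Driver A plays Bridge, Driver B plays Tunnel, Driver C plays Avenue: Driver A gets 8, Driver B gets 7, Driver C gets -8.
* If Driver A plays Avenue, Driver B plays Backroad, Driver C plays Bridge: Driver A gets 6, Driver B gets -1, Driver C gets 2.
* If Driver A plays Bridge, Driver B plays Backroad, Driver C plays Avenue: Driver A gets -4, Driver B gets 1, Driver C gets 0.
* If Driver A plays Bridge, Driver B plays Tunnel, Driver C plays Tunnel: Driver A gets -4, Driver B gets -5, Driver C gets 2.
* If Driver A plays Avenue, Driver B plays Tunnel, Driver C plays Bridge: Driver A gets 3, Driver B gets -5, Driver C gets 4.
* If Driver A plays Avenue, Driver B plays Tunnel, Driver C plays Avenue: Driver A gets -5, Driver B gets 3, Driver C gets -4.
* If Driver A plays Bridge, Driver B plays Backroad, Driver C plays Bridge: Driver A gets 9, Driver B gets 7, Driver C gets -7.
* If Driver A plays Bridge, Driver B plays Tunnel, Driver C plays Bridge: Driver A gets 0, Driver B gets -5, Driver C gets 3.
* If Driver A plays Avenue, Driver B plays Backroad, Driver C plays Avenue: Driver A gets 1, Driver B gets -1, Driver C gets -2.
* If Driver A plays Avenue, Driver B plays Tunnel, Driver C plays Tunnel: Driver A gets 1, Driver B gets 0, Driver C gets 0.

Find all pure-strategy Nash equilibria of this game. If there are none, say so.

Driver A against (Tunnel, Avenue): payoffs -5, 8 → best response Bridge.
Driver A against (Tunnel, Bridge): payoffs 3, 0 → best response Avenue.
Driver A against (Tunnel, Tunnel): payoffs 1, -4 → best response Avenue.
Driver A against (Backroad, Avenue): payoffs 1, -4 → best response Avenue.
Driver A against (Backroad, Bridge): payoffs 6, 9 → best response Bridge.
Driver A against (Backroad, Tunnel): payoffs 4, -7 → best response Avenue.
Driver B against (Avenue, Avenue): payoffs 3, -1 → best response Tunnel.
Driver B against (Avenue, Bridge): payoffs -5, -1 → best response Backroad.
Driver B against (Avenue, Tunnel): payoffs 0, -5 → best response Tunnel.
Driver B against (Bridge, Avenue): payoffs 7, 1 → best response Tunnel.
Driver B against (Bridge, Bridge): payoffs -5, 7 → best response Backroad.
Driver B against (Bridge, Tunnel): payoffs -5, -9 → best response Tunnel.
Driver C against (Avenue, Tunnel): payoffs -4, 4, 0 → best response Bridge.
Driver C against (Avenue, Backroad): payoffs -2, 2, -5 → best response Bridge.
Driver C against (Bridge, Tunnel): payoffs -8, 3, 2 → best response Bridge.
Driver C against (Bridge, Backroad): payoffs 0, -7, 9 → best response Tunnel.
No profile is a mutual best response for all players.

This game has no pure Nash equilibrium.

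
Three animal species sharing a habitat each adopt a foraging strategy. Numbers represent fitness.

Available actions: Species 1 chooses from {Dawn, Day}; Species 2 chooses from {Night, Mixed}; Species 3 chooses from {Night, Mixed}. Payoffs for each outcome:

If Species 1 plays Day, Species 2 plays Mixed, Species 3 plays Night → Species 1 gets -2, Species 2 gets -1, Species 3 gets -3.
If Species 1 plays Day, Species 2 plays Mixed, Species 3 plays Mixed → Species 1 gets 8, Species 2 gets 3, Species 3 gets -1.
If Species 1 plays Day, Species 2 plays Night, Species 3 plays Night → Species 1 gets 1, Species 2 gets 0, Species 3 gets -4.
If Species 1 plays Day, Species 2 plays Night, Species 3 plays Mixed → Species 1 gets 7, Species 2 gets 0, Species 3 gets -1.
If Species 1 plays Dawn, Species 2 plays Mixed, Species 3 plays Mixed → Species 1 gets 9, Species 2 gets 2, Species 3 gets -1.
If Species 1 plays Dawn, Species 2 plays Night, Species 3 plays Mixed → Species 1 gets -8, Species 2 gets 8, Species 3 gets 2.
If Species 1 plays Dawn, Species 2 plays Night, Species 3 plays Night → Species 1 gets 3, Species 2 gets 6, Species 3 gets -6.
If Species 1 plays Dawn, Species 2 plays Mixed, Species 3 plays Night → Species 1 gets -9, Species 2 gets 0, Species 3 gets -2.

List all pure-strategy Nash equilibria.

This game has no pure Nash equilibrium.

Species 1 against (Night, Night): payoffs 3, 1 → best response Dawn.
Species 1 against (Night, Mixed): payoffs -8, 7 → best response Day.
Species 1 against (Mixed, Night): payoffs -9, -2 → best response Day.
Species 1 against (Mixed, Mixed): payoffs 9, 8 → best response Dawn.
Species 2 against (Dawn, Night): payoffs 6, 0 → best response Night.
Species 2 against (Dawn, Mixed): payoffs 8, 2 → best response Night.
Species 2 against (Day, Night): payoffs 0, -1 → best response Night.
Species 2 against (Day, Mixed): payoffs 0, 3 → best response Mixed.
Species 3 against (Dawn, Night): payoffs -6, 2 → best response Mixed.
Species 3 against (Dawn, Mixed): payoffs -2, -1 → best response Mixed.
Species 3 against (Day, Night): payoffs -4, -1 → best response Mixed.
Species 3 against (Day, Mixed): payoffs -3, -1 → best response Mixed.
No profile is a mutual best response for all players.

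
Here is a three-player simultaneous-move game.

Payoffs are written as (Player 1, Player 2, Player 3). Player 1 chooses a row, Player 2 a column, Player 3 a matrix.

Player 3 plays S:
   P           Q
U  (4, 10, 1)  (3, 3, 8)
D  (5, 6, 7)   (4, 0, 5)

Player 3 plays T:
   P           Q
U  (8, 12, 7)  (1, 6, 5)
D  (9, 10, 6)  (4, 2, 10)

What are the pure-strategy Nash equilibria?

Player 1 against (P, S): payoffs 4, 5 → best response D.
Player 1 against (P, T): payoffs 8, 9 → best response D.
Player 1 against (Q, S): payoffs 3, 4 → best response D.
Player 1 against (Q, T): payoffs 1, 4 → best response D.
Player 2 against (U, S): payoffs 10, 3 → best response P.
Player 2 against (U, T): payoffs 12, 6 → best response P.
Player 2 against (D, S): payoffs 6, 0 → best response P.
Player 2 against (D, T): payoffs 10, 2 → best response P.
Player 3 against (U, P): payoffs 1, 7 → best response T.
Player 3 against (U, Q): payoffs 8, 5 → best response S.
Player 3 against (D, P): payoffs 7, 6 → best response S.
Player 3 against (D, Q): payoffs 5, 10 → best response T.
Mutual best responses: (D, P, S).

The unique pure-strategy Nash equilibrium is (D, P, S).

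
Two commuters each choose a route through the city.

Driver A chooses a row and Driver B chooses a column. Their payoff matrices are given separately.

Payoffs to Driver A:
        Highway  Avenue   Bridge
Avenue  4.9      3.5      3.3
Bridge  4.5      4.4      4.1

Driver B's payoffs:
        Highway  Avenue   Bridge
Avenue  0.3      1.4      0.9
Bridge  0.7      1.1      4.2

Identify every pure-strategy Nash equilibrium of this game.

(Bridge, Bridge)

Mark each player's best response to every combination of opponents' strategies; a profile where every player is best-responding is a pure Nash equilibrium.
Driver A against Highway: payoffs 4.9, 4.5 → best response Avenue.
Driver A against Avenue: payoffs 3.5, 4.4 → best response Bridge.
Driver A against Bridge: payoffs 3.3, 4.1 → best response Bridge.
Driver B against Avenue: payoffs 0.3, 1.4, 0.9 → best response Avenue.
Driver B against Bridge: payoffs 0.7, 1.1, 4.2 → best response Bridge.
Mutual best responses: (Bridge, Bridge).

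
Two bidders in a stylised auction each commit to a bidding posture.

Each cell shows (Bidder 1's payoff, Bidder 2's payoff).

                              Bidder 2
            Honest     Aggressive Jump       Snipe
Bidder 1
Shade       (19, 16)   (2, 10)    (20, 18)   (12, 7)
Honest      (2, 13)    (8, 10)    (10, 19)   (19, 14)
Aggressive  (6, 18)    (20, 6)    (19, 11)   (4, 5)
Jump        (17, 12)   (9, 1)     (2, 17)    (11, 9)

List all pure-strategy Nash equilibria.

Check each profile: it is a Nash equilibrium iff no player can strictly gain by switching unilaterally.
(Shade, Honest): Bidder 2 can switch to Jump (16 → 18). Not NE.
(Shade, Aggressive): Bidder 1 can switch to Honest (2 → 8). Not NE.
(Shade, Jump): Bidder 1 gets 20, best alternative 19; Bidder 2 gets 18, best alternative 16. No profitable deviation — NE.
(Shade, Snipe): Bidder 1 can switch to Honest (12 → 19). Not NE.
(Honest, Honest): Bidder 1 can switch to Shade (2 → 19). Not NE.
(Honest, Aggressive): Bidder 1 can switch to Aggressive (8 → 20). Not NE.
(Honest, Jump): Bidder 1 can switch to Shade (10 → 20). Not NE.
(The remaining 9 profiles each have a profitable deviation by the same check.)

Pure NE: (Shade, Jump)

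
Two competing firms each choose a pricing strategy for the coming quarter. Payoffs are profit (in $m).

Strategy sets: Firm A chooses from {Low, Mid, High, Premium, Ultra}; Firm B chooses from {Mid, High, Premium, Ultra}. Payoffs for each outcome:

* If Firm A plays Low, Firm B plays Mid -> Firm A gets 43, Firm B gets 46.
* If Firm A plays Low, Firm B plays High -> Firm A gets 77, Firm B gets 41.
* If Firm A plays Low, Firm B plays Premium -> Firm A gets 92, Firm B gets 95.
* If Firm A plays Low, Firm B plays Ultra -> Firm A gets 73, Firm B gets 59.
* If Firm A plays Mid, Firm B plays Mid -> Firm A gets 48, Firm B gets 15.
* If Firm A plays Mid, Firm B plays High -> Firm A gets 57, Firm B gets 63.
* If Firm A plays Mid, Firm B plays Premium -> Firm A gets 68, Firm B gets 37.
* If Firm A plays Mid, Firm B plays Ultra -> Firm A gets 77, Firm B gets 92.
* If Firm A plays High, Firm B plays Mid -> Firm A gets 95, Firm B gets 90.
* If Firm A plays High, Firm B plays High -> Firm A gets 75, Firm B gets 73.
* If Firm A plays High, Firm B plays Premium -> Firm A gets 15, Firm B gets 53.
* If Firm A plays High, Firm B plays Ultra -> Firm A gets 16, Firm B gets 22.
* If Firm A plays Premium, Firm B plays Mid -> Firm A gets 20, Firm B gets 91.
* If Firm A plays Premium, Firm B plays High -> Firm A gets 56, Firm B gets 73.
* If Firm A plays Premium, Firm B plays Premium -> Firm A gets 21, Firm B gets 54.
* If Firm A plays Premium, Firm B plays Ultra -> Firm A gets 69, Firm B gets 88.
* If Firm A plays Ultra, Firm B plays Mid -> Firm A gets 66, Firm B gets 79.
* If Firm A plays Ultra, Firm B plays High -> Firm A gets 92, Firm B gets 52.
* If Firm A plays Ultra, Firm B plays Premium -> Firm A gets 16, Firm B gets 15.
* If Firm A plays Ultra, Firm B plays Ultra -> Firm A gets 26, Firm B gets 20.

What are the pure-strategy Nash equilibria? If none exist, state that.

(Low, Mid): Firm A can switch to Mid (43 → 48). Not NE.
(Low, High): Firm A can switch to Ultra (77 → 92). Not NE.
(Low, Premium): Firm A gets 92, best alternative 68; Firm B gets 95, best alternative 59. No profitable deviation — NE.
(Low, Ultra): Firm A can switch to Mid (73 → 77). Not NE.
(Mid, Mid): Firm A can switch to High (48 → 95). Not NE.
(Mid, High): Firm A can switch to Low (57 → 77). Not NE.
(Mid, Premium): Firm A can switch to Low (68 → 92). Not NE.
(Mid, Ultra): Firm A gets 77, best alternative 73; Firm B gets 92, best alternative 63. No profitable deviation — NE.
(High, Mid): Firm A gets 95, best alternative 66; Firm B gets 90, best alternative 73. No profitable deviation — NE.
(High, High): Firm A can switch to Low (75 → 77). Not NE.
(High, Premium): Firm A can switch to Low (15 → 92). Not NE.
(High, Ultra): Firm A can switch to Low (16 → 73). Not NE.
(Premium, Mid): Firm A can switch to Low (20 → 43). Not NE.
(Premium, High): Firm A can switch to Low (56 → 77). Not NE.
(Premium, Premium): Firm A can switch to Low (21 → 92). Not NE.
(The remaining 5 profiles each have a profitable deviation by the same check.)

The pure Nash equilibria are (Low, Premium), (Mid, Ultra), (High, Mid).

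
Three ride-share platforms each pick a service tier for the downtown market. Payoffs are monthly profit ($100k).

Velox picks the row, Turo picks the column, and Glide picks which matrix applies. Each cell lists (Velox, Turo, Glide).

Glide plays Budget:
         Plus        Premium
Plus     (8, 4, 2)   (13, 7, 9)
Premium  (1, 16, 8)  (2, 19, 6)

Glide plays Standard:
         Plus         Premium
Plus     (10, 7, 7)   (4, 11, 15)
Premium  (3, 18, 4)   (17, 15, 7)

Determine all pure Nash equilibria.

No pure-strategy Nash equilibrium.

Velox against (Plus, Budget): payoffs 8, 1 → best response Plus.
Velox against (Plus, Standard): payoffs 10, 3 → best response Plus.
Velox against (Premium, Budget): payoffs 13, 2 → best response Plus.
Velox against (Premium, Standard): payoffs 4, 17 → best response Premium.
Turo against (Plus, Budget): payoffs 4, 7 → best response Premium.
Turo against (Plus, Standard): payoffs 7, 11 → best response Premium.
Turo against (Premium, Budget): payoffs 16, 19 → best response Premium.
Turo against (Premium, Standard): payoffs 18, 15 → best response Plus.
Glide against (Plus, Plus): payoffs 2, 7 → best response Standard.
Glide against (Plus, Premium): payoffs 9, 15 → best response Standard.
Glide against (Premium, Plus): payoffs 8, 4 → best response Budget.
Glide against (Premium, Premium): payoffs 6, 7 → best response Standard.
No profile is a mutual best response for all players.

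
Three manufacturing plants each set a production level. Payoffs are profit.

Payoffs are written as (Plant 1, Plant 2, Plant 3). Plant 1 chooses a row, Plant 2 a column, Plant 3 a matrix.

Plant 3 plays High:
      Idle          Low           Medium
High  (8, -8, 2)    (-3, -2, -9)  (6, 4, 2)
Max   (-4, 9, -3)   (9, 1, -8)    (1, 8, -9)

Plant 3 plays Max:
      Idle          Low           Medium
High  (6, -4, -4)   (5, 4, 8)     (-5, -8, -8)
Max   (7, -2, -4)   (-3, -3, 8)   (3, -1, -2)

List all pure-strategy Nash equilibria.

Plant 1 against (Idle, High): payoffs 8, -4 → best response High.
Plant 1 against (Idle, Max): payoffs 6, 7 → best response Max.
Plant 1 against (Low, High): payoffs -3, 9 → best response Max.
Plant 1 against (Low, Max): payoffs 5, -3 → best response High.
Plant 1 against (Medium, High): payoffs 6, 1 → best response High.
Plant 1 against (Medium, Max): payoffs -5, 3 → best response Max.
Plant 2 against (High, High): payoffs -8, -2, 4 → best response Medium.
Plant 2 against (High, Max): payoffs -4, 4, -8 → best response Low.
Plant 2 against (Max, High): payoffs 9, 1, 8 → best response Idle.
Plant 2 against (Max, Max): payoffs -2, -3, -1 → best response Medium.
Plant 3 against (High, Idle): payoffs 2, -4 → best response High.
Plant 3 against (High, Low): payoffs -9, 8 → best response Max.
Plant 3 against (High, Medium): payoffs 2, -8 → best response High.
Plant 3 against (Max, Idle): payoffs -3, -4 → best response High.
Plant 3 against (Max, Low): payoffs -8, 8 → best response Max.
Plant 3 against (Max, Medium): payoffs -9, -2 → best response Max.
Mutual best responses: (High, Low, Max); (High, Medium, High); (Max, Medium, Max).

(High, Low, Max), (High, Medium, High), (Max, Medium, Max)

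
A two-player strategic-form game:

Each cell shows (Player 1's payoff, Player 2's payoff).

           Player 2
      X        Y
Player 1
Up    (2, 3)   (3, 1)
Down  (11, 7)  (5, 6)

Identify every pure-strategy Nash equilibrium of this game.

The unique pure-strategy Nash equilibrium is (Down, X).

(Up, X): Player 1 can switch to Down (2 → 11). Not NE.
(Up, Y): Player 1 can switch to Down (3 → 5). Not NE.
(Down, X): Player 1 gets 11, best alternative 2; Player 2 gets 7, best alternative 6. No profitable deviation — NE.
(Down, Y): Player 2 can switch to X (6 → 7). Not NE.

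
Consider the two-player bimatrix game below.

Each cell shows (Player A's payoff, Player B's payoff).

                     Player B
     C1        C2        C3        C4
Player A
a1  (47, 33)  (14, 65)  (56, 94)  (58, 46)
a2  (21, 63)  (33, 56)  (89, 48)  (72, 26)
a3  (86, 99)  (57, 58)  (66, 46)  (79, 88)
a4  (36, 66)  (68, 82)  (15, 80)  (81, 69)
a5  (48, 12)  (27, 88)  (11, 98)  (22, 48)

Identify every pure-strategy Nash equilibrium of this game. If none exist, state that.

(a3, C1); (a4, C2)

Player A against C1: payoffs 47, 21, 86, 36, 48 → best response a3.
Player A against C2: payoffs 14, 33, 57, 68, 27 → best response a4.
Player A against C3: payoffs 56, 89, 66, 15, 11 → best response a2.
Player A against C4: payoffs 58, 72, 79, 81, 22 → best response a4.
Player B against a1: payoffs 33, 65, 94, 46 → best response C3.
Player B against a2: payoffs 63, 56, 48, 26 → best response C1.
Player B against a3: payoffs 99, 58, 46, 88 → best response C1.
Player B against a4: payoffs 66, 82, 80, 69 → best response C2.
Player B against a5: payoffs 12, 88, 98, 48 → best response C3.
Mutual best responses: (a3, C1); (a4, C2).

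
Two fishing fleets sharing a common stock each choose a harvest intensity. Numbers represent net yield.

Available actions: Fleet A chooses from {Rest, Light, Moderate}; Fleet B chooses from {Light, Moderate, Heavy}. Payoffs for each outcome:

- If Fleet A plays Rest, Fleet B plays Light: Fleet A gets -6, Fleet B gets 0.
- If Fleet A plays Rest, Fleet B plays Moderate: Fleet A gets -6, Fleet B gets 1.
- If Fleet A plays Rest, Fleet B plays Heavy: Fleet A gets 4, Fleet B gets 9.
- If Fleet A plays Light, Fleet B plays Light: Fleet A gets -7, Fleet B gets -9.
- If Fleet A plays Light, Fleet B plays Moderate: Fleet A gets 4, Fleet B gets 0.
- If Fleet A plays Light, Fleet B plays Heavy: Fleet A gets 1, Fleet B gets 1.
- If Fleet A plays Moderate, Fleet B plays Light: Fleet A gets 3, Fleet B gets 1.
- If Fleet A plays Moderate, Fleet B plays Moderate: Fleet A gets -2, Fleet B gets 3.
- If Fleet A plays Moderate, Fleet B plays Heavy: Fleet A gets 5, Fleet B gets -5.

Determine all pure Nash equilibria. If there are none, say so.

No pure-strategy Nash equilibrium.

For each player, find the best response to each opponent profile; mutual best responses are the pure NE.
Fleet A against Light: payoffs -6, -7, 3 → best response Moderate.
Fleet A against Moderate: payoffs -6, 4, -2 → best response Light.
Fleet A against Heavy: payoffs 4, 1, 5 → best response Moderate.
Fleet B against Rest: payoffs 0, 1, 9 → best response Heavy.
Fleet B against Light: payoffs -9, 0, 1 → best response Heavy.
Fleet B against Moderate: payoffs 1, 3, -5 → best response Moderate.
No profile is a mutual best response for all players.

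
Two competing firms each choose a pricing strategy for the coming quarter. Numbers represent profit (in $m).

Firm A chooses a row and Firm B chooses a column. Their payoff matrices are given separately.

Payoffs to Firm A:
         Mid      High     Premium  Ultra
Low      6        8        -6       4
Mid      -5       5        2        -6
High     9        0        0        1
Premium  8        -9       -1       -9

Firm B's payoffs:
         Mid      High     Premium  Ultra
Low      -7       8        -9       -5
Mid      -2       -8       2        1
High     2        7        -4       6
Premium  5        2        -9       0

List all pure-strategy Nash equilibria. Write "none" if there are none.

Firm A against Mid: payoffs 6, -5, 9, 8 → best response High.
Firm A against High: payoffs 8, 5, 0, -9 → best response Low.
Firm A against Premium: payoffs -6, 2, 0, -1 → best response Mid.
Firm A against Ultra: payoffs 4, -6, 1, -9 → best response Low.
Firm B against Low: payoffs -7, 8, -9, -5 → best response High.
Firm B against Mid: payoffs -2, -8, 2, 1 → best response Premium.
Firm B against High: payoffs 2, 7, -4, 6 → best response High.
Firm B against Premium: payoffs 5, 2, -9, 0 → best response Mid.
Mutual best responses: (Low, High); (Mid, Premium).

The pure Nash equilibria are (Low, High), (Mid, Premium).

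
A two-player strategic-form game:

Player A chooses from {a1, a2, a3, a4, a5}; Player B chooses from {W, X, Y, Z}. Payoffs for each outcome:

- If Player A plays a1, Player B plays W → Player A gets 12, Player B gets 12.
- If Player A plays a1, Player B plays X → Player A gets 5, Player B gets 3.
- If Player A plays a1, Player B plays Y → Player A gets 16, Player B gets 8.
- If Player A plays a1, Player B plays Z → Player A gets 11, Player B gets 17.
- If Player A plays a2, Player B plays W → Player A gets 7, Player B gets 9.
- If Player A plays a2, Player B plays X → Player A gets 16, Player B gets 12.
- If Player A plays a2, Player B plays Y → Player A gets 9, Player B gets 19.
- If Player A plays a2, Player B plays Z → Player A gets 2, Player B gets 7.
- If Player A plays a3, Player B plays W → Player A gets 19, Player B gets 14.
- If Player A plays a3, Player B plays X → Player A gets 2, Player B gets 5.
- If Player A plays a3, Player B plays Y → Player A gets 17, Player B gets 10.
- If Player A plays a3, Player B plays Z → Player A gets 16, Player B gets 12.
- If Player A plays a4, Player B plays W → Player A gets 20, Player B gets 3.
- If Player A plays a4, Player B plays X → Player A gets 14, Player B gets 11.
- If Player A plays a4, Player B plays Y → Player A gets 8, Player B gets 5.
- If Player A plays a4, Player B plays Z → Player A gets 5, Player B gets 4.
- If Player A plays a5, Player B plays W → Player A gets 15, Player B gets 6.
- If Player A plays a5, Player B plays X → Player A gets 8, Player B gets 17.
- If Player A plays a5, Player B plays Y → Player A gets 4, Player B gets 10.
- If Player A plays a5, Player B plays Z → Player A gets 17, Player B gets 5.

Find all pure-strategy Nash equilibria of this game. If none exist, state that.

For each player, find the best response to each opponent profile; mutual best responses are the pure NE.
Player A against W: payoffs 12, 7, 19, 20, 15 → best response a4.
Player A against X: payoffs 5, 16, 2, 14, 8 → best response a2.
Player A against Y: payoffs 16, 9, 17, 8, 4 → best response a3.
Player A against Z: payoffs 11, 2, 16, 5, 17 → best response a5.
Player B against a1: payoffs 12, 3, 8, 17 → best response Z.
Player B against a2: payoffs 9, 12, 19, 7 → best response Y.
Player B against a3: payoffs 14, 5, 10, 12 → best response W.
Player B against a4: payoffs 3, 11, 5, 4 → best response X.
Player B against a5: payoffs 6, 17, 10, 5 → best response X.
No profile is a mutual best response for all players.

No pure-strategy Nash equilibrium.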